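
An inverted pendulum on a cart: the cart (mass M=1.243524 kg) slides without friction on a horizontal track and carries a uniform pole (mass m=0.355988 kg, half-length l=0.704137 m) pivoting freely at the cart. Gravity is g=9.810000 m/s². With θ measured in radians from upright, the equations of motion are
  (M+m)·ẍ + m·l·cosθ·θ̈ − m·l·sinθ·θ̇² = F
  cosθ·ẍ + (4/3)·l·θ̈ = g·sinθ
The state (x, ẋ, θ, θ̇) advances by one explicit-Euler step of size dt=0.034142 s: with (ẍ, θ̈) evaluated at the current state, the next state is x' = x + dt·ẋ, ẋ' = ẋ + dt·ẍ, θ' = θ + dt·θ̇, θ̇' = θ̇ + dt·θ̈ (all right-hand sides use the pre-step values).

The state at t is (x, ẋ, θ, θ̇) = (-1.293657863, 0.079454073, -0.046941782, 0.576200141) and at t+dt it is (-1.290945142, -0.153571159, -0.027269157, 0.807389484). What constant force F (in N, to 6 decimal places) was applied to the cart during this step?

F = -9.217569 N

ẍ = (ẋ'−ẋ)/dt = (-0.153571159−0.079454073)/0.034142 = -6.825178
θ̈ = (θ̇'−θ̇)/dt = (0.807389484−0.576200141)/0.034142 = 6.771406
sinθ=-0.046925, cosθ=0.998898
F = (M+m)·ẍ + m·l·cosθ·θ̈ − m·l·sinθ·θ̇² = -10.916954 + 1.695480 − -0.003905 = -9.217569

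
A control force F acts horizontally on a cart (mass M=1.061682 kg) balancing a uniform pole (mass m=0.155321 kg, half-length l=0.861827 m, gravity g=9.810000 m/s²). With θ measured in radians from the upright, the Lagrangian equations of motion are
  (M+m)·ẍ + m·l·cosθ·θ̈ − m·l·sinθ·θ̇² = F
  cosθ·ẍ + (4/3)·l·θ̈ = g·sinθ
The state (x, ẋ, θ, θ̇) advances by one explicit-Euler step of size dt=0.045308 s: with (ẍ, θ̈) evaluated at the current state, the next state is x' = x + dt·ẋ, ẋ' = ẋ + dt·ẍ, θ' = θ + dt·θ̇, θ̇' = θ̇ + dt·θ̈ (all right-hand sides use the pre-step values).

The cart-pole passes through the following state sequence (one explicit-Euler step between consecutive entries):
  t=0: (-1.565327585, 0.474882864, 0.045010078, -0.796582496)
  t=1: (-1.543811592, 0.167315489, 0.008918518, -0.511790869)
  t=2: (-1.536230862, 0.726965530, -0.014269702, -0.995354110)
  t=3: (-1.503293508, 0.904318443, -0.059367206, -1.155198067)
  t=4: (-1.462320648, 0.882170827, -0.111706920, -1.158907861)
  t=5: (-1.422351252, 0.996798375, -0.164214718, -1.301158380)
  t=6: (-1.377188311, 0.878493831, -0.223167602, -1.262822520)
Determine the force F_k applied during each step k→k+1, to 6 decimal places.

step 0→1:
  ẍ = (ẋ'−ẋ)/dt = (0.167315489−0.474882864)/0.045308 = -6.788368
  θ̈ = (θ̇'−θ̇)/dt = (-0.511790869−-0.796582496)/0.045308 = 6.285681
  sinθ=0.044995, cosθ=0.998987
  F = (M+m)·ẍ + m·l·cosθ·θ̈ − m·l·sinθ·θ̇² = -8.261464 + 0.840548 − 0.003822 = -7.424738
step 1→2:
  ẍ = (ẋ'−ẋ)/dt = (0.726965530−0.167315489)/0.045308 = 12.352124
  θ̈ = (θ̇'−θ̇)/dt = (-0.995354110−-0.511790869)/0.045308 = -10.672800
  sinθ=0.008918, cosθ=0.999960
  F = (M+m)·ẍ + m·l·cosθ·θ̈ − m·l·sinθ·θ̇² = 15.032572 + -1.428602 − 0.000313 = 13.603657
step 2→3:
  ẍ = (ẋ'−ẋ)/dt = (0.904318443−0.726965530)/0.045308 = 3.914384
  θ̈ = (θ̇'−θ̇)/dt = (-1.155198067−-0.995354110)/0.045308 = -3.527941
  sinθ=-0.014269, cosθ=0.999898
  F = (M+m)·ẍ + m·l·cosθ·θ̈ − m·l·sinθ·θ̇² = 4.763817 + -0.472202 − -0.001892 = 4.293508
step 3→4:
  ẍ = (ẋ'−ẋ)/dt = (0.882170827−0.904318443)/0.045308 = -0.488824
  θ̈ = (θ̇'−θ̇)/dt = (-1.158907861−-1.155198067)/0.045308 = -0.081879
  sinθ=-0.059332, cosθ=0.998238
  F = (M+m)·ẍ + m·l·cosθ·θ̈ − m·l·sinθ·θ̇² = -0.594900 + -0.010941 − -0.010599 = -0.595242
step 4→5:
  ẍ = (ẋ'−ẋ)/dt = (0.996798375−0.882170827)/0.045308 = 2.529963
  θ̈ = (θ̇'−θ̇)/dt = (-1.301158380−-1.158907861)/0.045308 = -3.139634
  sinθ=-0.111475, cosθ=0.993767
  F = (M+m)·ẍ + m·l·cosθ·θ̈ − m·l·sinθ·θ̇² = 3.078972 + -0.417651 − -0.020041 = 2.681362
step 5→6:
  ẍ = (ẋ'−ẋ)/dt = (0.878493831−0.996798375)/0.045308 = -2.611118
  θ̈ = (θ̇'−θ̇)/dt = (-1.262822520−-1.301158380)/0.045308 = 0.846117
  sinθ=-0.163478, cosθ=0.986547
  F = (M+m)·ẍ + m·l·cosθ·θ̈ − m·l·sinθ·θ̇² = -3.177739 + 0.111737 − -0.037048 = -3.028953

F_0 = -7.424738 N
F_1 = 13.603657 N
F_2 = 4.293508 N
F_3 = -0.595242 N
F_4 = 2.681362 N
F_5 = -3.028953 N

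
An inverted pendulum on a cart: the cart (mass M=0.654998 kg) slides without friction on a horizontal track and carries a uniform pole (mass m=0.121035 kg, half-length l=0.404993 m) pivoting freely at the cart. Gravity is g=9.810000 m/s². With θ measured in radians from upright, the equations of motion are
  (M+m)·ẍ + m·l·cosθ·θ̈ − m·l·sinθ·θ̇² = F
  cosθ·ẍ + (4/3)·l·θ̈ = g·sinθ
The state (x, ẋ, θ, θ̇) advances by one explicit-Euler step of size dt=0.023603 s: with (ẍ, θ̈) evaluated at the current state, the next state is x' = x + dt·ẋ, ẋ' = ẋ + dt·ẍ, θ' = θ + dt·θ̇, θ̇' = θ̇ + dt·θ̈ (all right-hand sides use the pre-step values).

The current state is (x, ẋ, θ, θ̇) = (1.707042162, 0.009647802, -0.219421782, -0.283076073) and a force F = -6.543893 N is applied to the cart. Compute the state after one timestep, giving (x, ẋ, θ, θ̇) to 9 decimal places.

sinθ=-0.217665305, cosθ=0.976023470
temp = (F + m·l·θ̇²·sinθ)/(M+m) = (-6.543893 + -0.000854976)/0.776033 = -8.433594932
θ̈ = (g·sinθ − cosθ·temp)/(l·(4/3 − m·cos²θ/(M+m))) = 12.705003119
ẍ = temp − m·l·θ̈·cosθ/(M+m) = -9.216868262
Euler: x'=1.707042162+0.023603·0.009647802=1.707269879, ẋ'=0.009647802+0.023603·-9.216868262=-0.207897940
       θ'=-0.219421782+0.023603·-0.283076073=-0.226103227, θ̇'=-0.283076073+0.023603·12.705003119=0.016800116

(1.707269879, -0.207897940, -0.226103227, 0.016800116)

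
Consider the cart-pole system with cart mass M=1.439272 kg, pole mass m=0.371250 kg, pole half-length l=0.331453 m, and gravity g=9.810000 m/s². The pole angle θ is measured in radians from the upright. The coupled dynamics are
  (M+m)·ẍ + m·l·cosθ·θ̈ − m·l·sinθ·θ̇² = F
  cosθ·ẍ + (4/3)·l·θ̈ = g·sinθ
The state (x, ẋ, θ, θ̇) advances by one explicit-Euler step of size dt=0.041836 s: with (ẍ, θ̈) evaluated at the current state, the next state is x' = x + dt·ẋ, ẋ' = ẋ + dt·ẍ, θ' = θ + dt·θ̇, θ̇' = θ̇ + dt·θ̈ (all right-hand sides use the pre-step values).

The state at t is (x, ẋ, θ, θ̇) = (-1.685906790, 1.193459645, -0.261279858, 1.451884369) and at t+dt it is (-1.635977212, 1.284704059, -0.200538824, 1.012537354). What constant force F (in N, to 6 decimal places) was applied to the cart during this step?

F = 2.767368 N

ẍ = (ẋ'−ẋ)/dt = (1.284704059−1.193459645)/0.041836 = 2.181002
θ̈ = (θ̇'−θ̇)/dt = (1.012537354−1.451884369)/0.041836 = -10.501650
sinθ=-0.258317, cosθ=0.966060
F = (M+m)·ẍ + m·l·cosθ·θ̈ − m·l·sinθ·θ̇² = 3.948753 + -1.248390 − -0.067005 = 2.767368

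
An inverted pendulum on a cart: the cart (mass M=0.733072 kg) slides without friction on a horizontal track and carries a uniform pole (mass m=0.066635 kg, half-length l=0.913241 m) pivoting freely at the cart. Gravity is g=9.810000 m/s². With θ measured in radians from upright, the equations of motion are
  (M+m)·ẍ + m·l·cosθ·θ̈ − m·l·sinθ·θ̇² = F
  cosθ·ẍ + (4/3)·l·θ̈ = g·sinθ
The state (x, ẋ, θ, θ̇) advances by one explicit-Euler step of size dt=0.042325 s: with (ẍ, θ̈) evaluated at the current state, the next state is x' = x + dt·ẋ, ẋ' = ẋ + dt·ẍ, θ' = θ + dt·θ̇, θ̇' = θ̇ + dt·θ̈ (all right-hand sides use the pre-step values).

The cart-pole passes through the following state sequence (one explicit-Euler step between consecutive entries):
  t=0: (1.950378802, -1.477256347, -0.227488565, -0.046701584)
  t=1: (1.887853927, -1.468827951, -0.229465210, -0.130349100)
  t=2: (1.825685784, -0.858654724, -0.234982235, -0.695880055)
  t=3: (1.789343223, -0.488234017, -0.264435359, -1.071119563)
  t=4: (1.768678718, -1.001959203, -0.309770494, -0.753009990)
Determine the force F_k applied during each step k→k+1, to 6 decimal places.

F_0 = 0.042112 N
F_1 = 10.737321 N
F_2 = 6.481068 N
F_3 = -9.246828 N

step 0→1:
  ẍ = (ẋ'−ẋ)/dt = (-1.468827951−-1.477256347)/0.042325 = 0.199135
  θ̈ = (θ̇'−θ̇)/dt = (-0.130349100−-0.046701584)/0.042325 = -1.976315
  sinθ=-0.225532, cosθ=0.974236
  F = (M+m)·ẍ + m·l·cosθ·θ̈ − m·l·sinθ·θ̇² = 0.159250 + -0.117168 − -0.000030 = 0.042112
step 1→2:
  ẍ = (ẋ'−ẋ)/dt = (-0.858654724−-1.468827951)/0.042325 = 14.416379
  θ̈ = (θ̇'−θ̇)/dt = (-0.695880055−-0.130349100)/0.042325 = -13.361629
  sinθ=-0.227457, cosθ=0.973788
  F = (M+m)·ẍ + m·l·cosθ·θ̈ − m·l·sinθ·θ̇² = 11.528879 + -0.791793 − -0.000235 = 10.737321
step 2→3:
  ẍ = (ẋ'−ẋ)/dt = (-0.488234017−-0.858654724)/0.042325 = 8.751818
  θ̈ = (θ̇'−θ̇)/dt = (-1.071119563−-0.695880055)/0.042325 = -8.865671
  sinθ=-0.232826, cosθ=0.972518
  F = (M+m)·ẍ + m·l·cosθ·θ̈ − m·l·sinθ·θ̇² = 6.998890 + -0.524683 − -0.006861 = 6.481068
step 3→4:
  ẍ = (ẋ'−ẋ)/dt = (-1.001959203−-0.488234017)/0.042325 = -12.137630
  θ̈ = (θ̇'−θ̇)/dt = (-0.753009990−-1.071119563)/0.042325 = 7.515879
  sinθ=-0.261364, cosθ=0.965240
  F = (M+m)·ẍ + m·l·cosθ·θ̈ − m·l·sinθ·θ̇² = -9.706548 + 0.441472 − -0.018248 = -9.246828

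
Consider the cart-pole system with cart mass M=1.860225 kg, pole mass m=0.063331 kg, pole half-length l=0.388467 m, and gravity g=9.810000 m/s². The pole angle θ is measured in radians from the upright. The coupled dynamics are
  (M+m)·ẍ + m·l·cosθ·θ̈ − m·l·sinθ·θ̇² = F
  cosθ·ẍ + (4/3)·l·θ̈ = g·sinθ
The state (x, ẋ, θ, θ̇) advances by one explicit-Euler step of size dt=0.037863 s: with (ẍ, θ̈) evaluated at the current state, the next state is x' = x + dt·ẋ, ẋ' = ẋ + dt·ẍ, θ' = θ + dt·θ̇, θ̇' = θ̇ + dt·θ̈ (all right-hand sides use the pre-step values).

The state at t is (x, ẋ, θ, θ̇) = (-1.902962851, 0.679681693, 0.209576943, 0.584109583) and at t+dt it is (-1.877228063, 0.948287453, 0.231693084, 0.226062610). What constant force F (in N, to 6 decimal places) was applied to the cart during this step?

ẍ = (ẋ'−ẋ)/dt = (0.948287453−0.679681693)/0.037863 = 7.094149
θ̈ = (θ̇'−θ̇)/dt = (0.226062610−0.584109583)/0.037863 = -9.456382
sinθ=0.208046, cosθ=0.978119
F = (M+m)·ẍ + m·l·cosθ·θ̈ − m·l·sinθ·θ̇² = 13.645993 + -0.227555 − 0.001746 = 13.416691

F = 13.416691 N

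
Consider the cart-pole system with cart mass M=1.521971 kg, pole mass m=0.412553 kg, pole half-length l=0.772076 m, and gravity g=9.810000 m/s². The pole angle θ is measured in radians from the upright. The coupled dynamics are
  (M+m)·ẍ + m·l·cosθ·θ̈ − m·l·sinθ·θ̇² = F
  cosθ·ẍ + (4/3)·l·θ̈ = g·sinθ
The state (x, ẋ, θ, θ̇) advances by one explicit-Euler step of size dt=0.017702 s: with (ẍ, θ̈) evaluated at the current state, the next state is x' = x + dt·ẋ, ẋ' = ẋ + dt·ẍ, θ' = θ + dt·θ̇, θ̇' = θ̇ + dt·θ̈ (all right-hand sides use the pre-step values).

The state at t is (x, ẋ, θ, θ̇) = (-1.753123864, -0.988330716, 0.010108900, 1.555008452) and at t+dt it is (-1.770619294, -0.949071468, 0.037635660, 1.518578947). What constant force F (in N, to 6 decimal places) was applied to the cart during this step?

ẍ = (ẋ'−ẋ)/dt = (-0.949071468−-0.988330716)/0.017702 = 2.217786
θ̈ = (θ̇'−θ̇)/dt = (1.518578947−1.555008452)/0.017702 = -2.057932
sinθ=0.010109, cosθ=0.999949
F = (M+m)·ẍ + m·l·cosθ·θ̈ − m·l·sinθ·θ̇² = 4.290360 + -0.655464 − 0.007786 = 3.627111

F = 3.627111 N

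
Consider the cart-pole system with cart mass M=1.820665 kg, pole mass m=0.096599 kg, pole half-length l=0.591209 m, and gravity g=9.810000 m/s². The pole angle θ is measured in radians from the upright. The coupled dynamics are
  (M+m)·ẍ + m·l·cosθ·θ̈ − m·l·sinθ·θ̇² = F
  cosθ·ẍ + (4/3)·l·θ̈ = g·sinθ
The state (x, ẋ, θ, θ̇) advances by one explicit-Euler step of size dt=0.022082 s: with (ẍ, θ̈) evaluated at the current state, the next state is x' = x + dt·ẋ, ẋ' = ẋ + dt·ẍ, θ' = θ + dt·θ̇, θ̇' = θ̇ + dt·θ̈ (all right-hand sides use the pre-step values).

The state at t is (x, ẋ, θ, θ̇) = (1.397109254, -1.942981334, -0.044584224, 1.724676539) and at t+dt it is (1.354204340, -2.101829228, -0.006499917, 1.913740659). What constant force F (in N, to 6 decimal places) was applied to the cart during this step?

ẍ = (ẋ'−ẋ)/dt = (-2.101829228−-1.942981334)/0.022082 = -7.193547
θ̈ = (θ̇'−θ̇)/dt = (1.913740659−1.724676539)/0.022082 = 8.561911
sinθ=-0.044569, cosθ=0.999006
F = (M+m)·ẍ + m·l·cosθ·θ̈ − m·l·sinθ·θ̇² = -13.791928 + 0.488487 − -0.007571 = -13.295870

F = -13.295870 N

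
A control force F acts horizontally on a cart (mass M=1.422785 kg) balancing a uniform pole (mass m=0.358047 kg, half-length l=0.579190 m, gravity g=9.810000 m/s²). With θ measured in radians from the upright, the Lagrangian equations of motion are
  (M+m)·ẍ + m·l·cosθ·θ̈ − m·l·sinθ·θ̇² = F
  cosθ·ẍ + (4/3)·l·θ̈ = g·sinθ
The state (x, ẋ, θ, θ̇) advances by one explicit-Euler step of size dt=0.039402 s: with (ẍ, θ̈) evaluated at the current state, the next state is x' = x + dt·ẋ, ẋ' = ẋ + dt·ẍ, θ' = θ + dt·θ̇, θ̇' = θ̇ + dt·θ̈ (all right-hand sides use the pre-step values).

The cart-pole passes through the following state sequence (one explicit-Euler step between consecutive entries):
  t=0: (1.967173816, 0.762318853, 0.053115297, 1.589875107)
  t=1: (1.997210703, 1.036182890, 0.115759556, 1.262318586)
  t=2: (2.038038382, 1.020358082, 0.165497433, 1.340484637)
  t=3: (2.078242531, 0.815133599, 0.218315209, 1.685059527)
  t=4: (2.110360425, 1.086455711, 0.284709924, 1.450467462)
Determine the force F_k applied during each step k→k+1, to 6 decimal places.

step 0→1:
  ẍ = (ẋ'−ẋ)/dt = (1.036182890−0.762318853)/0.039402 = 6.950511
  θ̈ = (θ̇'−θ̇)/dt = (1.262318586−1.589875107)/0.039402 = -8.313195
  sinθ=0.053090, cosθ=0.998590
  F = (M+m)·ẍ + m·l·cosθ·θ̈ − m·l·sinθ·θ̇² = 12.377693 + -1.721536 − 0.027829 = 10.628327
step 1→2:
  ẍ = (ẋ'−ẋ)/dt = (1.020358082−1.036182890)/0.039402 = -0.401625
  θ̈ = (θ̇'−θ̇)/dt = (1.340484637−1.262318586)/0.039402 = 1.983809
  sinθ=0.115501, cosθ=0.993307
  F = (M+m)·ẍ + m·l·cosθ·θ̈ − m·l·sinθ·θ̇² = -0.715226 + 0.408644 − 0.038167 = -0.344749
step 2→3:
  ẍ = (ẋ'−ẋ)/dt = (0.815133599−1.020358082)/0.039402 = -5.208479
  θ̈ = (θ̇'−θ̇)/dt = (1.685059527−1.340484637)/0.039402 = 8.745112
  sinθ=0.164743, cosθ=0.986337
  F = (M+m)·ẍ + m·l·cosθ·θ̈ − m·l·sinθ·θ̇² = -9.275426 + 1.788758 − 0.061389 = -7.548057
step 3→4:
  ẍ = (ẋ'−ẋ)/dt = (1.086455711−0.815133599)/0.039402 = 6.885998
  θ̈ = (θ̇'−θ̇)/dt = (1.450467462−1.685059527)/0.039402 = -5.953811
  sinθ=0.216585, cosθ=0.976264
  F = (M+m)·ẍ + m·l·cosθ·θ̈ − m·l·sinθ·θ̇² = 12.262806 + -1.205378 − 0.127532 = 10.929896

F_0 = 10.628327 N
F_1 = -0.344749 N
F_2 = -7.548057 N
F_3 = 10.929896 N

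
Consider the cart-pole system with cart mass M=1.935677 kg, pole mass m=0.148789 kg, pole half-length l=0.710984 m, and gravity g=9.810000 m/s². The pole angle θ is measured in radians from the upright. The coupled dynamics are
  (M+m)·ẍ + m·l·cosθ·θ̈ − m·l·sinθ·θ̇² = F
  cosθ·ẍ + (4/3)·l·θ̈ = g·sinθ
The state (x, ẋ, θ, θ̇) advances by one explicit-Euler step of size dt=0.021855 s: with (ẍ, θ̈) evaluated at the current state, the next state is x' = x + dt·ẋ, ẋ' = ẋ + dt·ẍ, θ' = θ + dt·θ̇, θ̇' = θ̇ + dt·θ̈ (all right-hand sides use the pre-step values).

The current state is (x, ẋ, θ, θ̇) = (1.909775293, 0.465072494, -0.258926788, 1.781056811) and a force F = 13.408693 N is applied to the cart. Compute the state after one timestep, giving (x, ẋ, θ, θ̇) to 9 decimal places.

(1.919939452, 0.615103962, -0.220001791, 1.570160434)

sinθ=-0.256043263, cosθ=0.966665323
temp = (F + m·l·θ̇²·sinθ)/(M+m) = (13.408693 + -0.085921045)/2.084466 = 6.391455632
θ̈ = (g·sinθ − cosθ·temp)/(l·(4/3 − m·cos²θ/(M+m))) = -9.649799894
ẍ = temp − m·l·θ̈·cosθ/(M+m) = 6.864857845
Euler: x'=1.909775293+0.021855·0.465072494=1.919939452, ẋ'=0.465072494+0.021855·6.864857845=0.615103962
       θ'=-0.258926788+0.021855·1.781056811=-0.220001791, θ̇'=1.781056811+0.021855·-9.649799894=1.570160434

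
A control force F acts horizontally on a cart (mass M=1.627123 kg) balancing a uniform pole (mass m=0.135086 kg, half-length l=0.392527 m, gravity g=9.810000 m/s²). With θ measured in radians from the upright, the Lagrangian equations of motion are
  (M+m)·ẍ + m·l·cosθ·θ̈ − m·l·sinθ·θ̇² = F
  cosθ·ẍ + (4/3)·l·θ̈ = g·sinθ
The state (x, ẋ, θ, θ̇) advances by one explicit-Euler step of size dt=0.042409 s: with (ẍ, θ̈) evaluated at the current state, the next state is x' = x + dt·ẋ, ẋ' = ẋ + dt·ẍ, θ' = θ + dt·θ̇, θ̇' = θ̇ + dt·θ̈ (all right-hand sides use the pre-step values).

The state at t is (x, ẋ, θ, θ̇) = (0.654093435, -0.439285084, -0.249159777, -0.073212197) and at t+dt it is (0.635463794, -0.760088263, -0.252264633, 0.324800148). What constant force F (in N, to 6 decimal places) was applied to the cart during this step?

F = -12.847896 N

ẍ = (ẋ'−ẋ)/dt = (-0.760088263−-0.439285084)/0.042409 = -7.564507
θ̈ = (θ̇'−θ̇)/dt = (0.324800148−-0.073212197)/0.042409 = 9.385091
sinθ=-0.246590, cosθ=0.969120
F = (M+m)·ẍ + m·l·cosθ·θ̈ − m·l·sinθ·θ̇² = -13.330242 + 0.482276 − -0.000070 = -12.847896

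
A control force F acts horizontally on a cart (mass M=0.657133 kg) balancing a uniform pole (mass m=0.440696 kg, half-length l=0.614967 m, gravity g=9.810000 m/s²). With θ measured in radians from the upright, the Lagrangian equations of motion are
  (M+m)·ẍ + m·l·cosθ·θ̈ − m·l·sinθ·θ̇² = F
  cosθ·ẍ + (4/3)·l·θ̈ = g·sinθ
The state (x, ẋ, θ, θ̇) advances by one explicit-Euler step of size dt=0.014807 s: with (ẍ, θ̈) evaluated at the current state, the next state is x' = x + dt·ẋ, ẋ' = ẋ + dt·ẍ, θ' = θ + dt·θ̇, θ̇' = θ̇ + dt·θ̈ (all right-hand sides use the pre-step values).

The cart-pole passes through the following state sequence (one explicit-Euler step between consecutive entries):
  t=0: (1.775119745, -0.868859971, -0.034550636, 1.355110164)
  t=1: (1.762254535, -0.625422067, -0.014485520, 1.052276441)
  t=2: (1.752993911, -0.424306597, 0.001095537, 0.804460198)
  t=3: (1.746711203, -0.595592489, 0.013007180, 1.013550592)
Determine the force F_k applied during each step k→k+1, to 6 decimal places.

F_0 = 12.526825 N
F_1 = 10.380243 N
F_2 = -8.872775 N

step 0→1:
  ẍ = (ẋ'−ẋ)/dt = (-0.625422067−-0.868859971)/0.014807 = 16.440731
  θ̈ = (θ̇'−θ̇)/dt = (1.052276441−1.355110164)/0.014807 = -20.452065
  sinθ=-0.034544, cosθ=0.999403
  F = (M+m)·ẍ + m·l·cosθ·θ̈ − m·l·sinθ·θ̇² = 18.049111 + -5.539478 − -0.017191 = 12.526825
step 1→2:
  ẍ = (ẋ'−ẋ)/dt = (-0.424306597−-0.625422067)/0.014807 = 13.582459
  θ̈ = (θ̇'−θ̇)/dt = (0.804460198−1.052276441)/0.014807 = -16.736425
  sinθ=-0.014485, cosθ=0.999895
  F = (M+m)·ẍ + m·l·cosθ·θ̈ − m·l·sinθ·θ̇² = 14.911217 + -4.535321 − -0.004347 = 10.380243
step 2→3:
  ẍ = (ẋ'−ẋ)/dt = (-0.595592489−-0.424306597)/0.014807 = -11.567900
  θ̈ = (θ̇'−θ̇)/dt = (1.013550592−0.804460198)/0.014807 = 14.121050
  sinθ=0.001096, cosθ=0.999999
  F = (M+m)·ẍ + m·l·cosθ·θ̈ − m·l·sinθ·θ̇² = -12.699576 + 3.826993 − 0.000192 = -8.872775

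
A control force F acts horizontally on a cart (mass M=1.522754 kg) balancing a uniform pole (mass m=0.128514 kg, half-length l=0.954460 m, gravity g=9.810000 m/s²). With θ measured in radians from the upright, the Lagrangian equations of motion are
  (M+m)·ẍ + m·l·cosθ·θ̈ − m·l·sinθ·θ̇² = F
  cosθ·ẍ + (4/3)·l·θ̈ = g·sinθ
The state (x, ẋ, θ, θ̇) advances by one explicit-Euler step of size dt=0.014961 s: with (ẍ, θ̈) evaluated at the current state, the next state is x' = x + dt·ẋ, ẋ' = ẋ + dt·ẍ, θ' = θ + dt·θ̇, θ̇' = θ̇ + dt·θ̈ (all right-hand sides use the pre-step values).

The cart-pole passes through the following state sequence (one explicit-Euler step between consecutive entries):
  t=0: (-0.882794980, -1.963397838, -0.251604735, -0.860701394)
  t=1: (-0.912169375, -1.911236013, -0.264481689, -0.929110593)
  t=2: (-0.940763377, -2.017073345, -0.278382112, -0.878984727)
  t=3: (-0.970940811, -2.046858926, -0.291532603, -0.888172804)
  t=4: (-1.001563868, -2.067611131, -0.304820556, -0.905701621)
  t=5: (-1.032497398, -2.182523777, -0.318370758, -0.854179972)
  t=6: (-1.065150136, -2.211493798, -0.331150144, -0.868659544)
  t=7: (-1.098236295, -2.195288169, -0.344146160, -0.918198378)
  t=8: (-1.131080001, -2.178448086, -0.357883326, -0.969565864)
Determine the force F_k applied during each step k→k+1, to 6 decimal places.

step 0→1:
  ẍ = (ẋ'−ẋ)/dt = (-1.911236013−-1.963397838)/0.014961 = 3.486520
  θ̈ = (θ̇'−θ̇)/dt = (-0.929110593−-0.860701394)/0.014961 = -4.572502
  sinθ=-0.248958, cosθ=0.968514
  F = (M+m)·ẍ + m·l·cosθ·θ̈ − m·l·sinθ·θ̇² = 5.757179 + -0.543210 − -0.022622 = 5.236591
step 1→2:
  ẍ = (ẋ'−ẋ)/dt = (-2.017073345−-1.911236013)/0.014961 = -7.074215
  θ̈ = (θ̇'−θ̇)/dt = (-0.878984727−-0.929110593)/0.014961 = 3.350436
  sinθ=-0.261409, cosθ=0.965228
  F = (M+m)·ẍ + m·l·cosθ·θ̈ − m·l·sinθ·θ̇² = -11.681425 + 0.396679 − -0.027680 = -11.257066
step 2→3:
  ẍ = (ẋ'−ẋ)/dt = (-2.046858926−-2.017073345)/0.014961 = -1.990882
  θ̈ = (θ̇'−θ̇)/dt = (-0.888172804−-0.878984727)/0.014961 = -0.614135
  sinθ=-0.274800, cosθ=0.961501
  F = (M+m)·ẍ + m·l·cosθ·θ̈ − m·l·sinθ·θ̇² = -3.287479 + -0.072431 − -0.026043 = -3.333867
step 3→4:
  ẍ = (ẋ'−ẋ)/dt = (-2.067611131−-2.046858926)/0.014961 = -1.387087
  θ̈ = (θ̇'−θ̇)/dt = (-0.905701621−-0.888172804)/0.014961 = -1.171634
  sinθ=-0.287420, cosθ=0.957804
  F = (M+m)·ẍ + m·l·cosθ·θ̈ − m·l·sinθ·θ̇² = -2.290452 + -0.137650 − -0.027811 = -2.400291
step 4→5:
  ẍ = (ẋ'−ẋ)/dt = (-2.182523777−-2.067611131)/0.014961 = -7.680813
  θ̈ = (θ̇'−θ̇)/dt = (-0.854179972−-0.905701621)/0.014961 = 3.443730
  sinθ=-0.300122, cosθ=0.953901
  F = (M+m)·ẍ + m·l·cosθ·θ̈ − m·l·sinθ·θ̇² = -12.683081 + 0.402940 − -0.030198 = -12.249943
step 5→6:
  ẍ = (ẋ'−ẋ)/dt = (-2.211493798−-2.182523777)/0.014961 = -1.936369
  θ̈ = (θ̇'−θ̇)/dt = (-0.868659544−-0.854179972)/0.014961 = -0.967821
  sinθ=-0.313020, cosθ=0.949747
  F = (M+m)·ẍ + m·l·cosθ·θ̈ − m·l·sinθ·θ̇² = -3.197465 + -0.112749 − -0.028014 = -3.282199
step 6→7:
  ẍ = (ẋ'−ẋ)/dt = (-2.195288169−-2.211493798)/0.014961 = 1.083192
  θ̈ = (θ̇'−θ̇)/dt = (-0.918198378−-0.868659544)/0.014961 = -3.311198
  sinθ=-0.325131, cosθ=0.945669
  F = (M+m)·ẍ + m·l·cosθ·θ̈ − m·l·sinθ·θ̇² = 1.788640 + -0.384090 − -0.030093 = 1.434643
step 7→8:
  ẍ = (ẋ'−ẋ)/dt = (-2.178448086−-2.195288169)/0.014961 = 1.125599
  θ̈ = (θ̇'−θ̇)/dt = (-0.969565864−-0.918198378)/0.014961 = -3.433426
  sinθ=-0.337393, cosθ=0.941364
  F = (M+m)·ẍ + m·l·cosθ·θ̈ − m·l·sinθ·θ̇² = 1.858665 + -0.396455 − -0.034891 = 1.497102

F_0 = 5.236591 N
F_1 = -11.257066 N
F_2 = -3.333867 N
F_3 = -2.400291 N
F_4 = -12.249943 N
F_5 = -3.282199 N
F_6 = 1.434643 N
F_7 = 1.497102 N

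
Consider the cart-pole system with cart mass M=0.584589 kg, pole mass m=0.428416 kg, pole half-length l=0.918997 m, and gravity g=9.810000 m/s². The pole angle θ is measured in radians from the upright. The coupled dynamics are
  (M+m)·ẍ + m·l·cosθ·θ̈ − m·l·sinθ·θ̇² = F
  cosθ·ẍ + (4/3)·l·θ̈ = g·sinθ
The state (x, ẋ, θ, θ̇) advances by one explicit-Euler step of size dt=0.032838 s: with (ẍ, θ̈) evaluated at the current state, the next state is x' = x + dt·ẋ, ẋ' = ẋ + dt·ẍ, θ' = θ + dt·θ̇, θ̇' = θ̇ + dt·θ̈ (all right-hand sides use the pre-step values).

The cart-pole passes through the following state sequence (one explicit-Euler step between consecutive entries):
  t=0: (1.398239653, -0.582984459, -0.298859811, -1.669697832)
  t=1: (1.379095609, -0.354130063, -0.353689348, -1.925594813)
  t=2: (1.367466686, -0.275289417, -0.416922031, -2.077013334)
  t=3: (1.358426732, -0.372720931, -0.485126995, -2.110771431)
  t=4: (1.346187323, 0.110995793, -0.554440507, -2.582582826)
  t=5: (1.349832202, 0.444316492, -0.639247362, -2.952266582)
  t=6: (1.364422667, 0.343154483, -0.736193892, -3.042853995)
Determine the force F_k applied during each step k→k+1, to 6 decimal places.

step 0→1:
  ẍ = (ẋ'−ẋ)/dt = (-0.354130063−-0.582984459)/0.032838 = 6.969194
  θ̈ = (θ̇'−θ̇)/dt = (-1.925594813−-1.669697832)/0.032838 = -7.792709
  sinθ=-0.294431, cosθ=0.955673
  F = (M+m)·ẍ + m·l·cosθ·θ̈ − m·l·sinθ·θ̇² = 7.059828 + -2.932091 − -0.323176 = 4.450913
step 1→2:
  ẍ = (ẋ'−ẋ)/dt = (-0.275289417−-0.354130063)/0.032838 = 2.400897
  θ̈ = (θ̇'−θ̇)/dt = (-2.077013334−-1.925594813)/0.032838 = -4.611076
  sinθ=-0.346361, cosθ=0.938101
  F = (M+m)·ẍ + m·l·cosθ·θ̈ − m·l·sinθ·θ̇² = 2.432120 + -1.703067 − -0.505637 = 1.234690
step 2→3:
  ẍ = (ẋ'−ẋ)/dt = (-0.372720931−-0.275289417)/0.032838 = -2.967036
  θ̈ = (θ̇'−θ̇)/dt = (-2.110771431−-2.077013334)/0.032838 = -1.028019
  sinθ=-0.404948, cosθ=0.914340
  F = (M+m)·ẍ + m·l·cosθ·θ̈ − m·l·sinθ·θ̇² = -3.005622 + -0.370074 − -0.687793 = -2.687903
step 3→4:
  ẍ = (ẋ'−ẋ)/dt = (0.110995793−-0.372720931)/0.032838 = 14.730395
  θ̈ = (θ̇'−θ̇)/dt = (-2.582582826−-2.110771431)/0.032838 = -14.367848
  sinθ=-0.466321, cosθ=0.884616
  F = (M+m)·ẍ + m·l·cosθ·θ̈ − m·l·sinθ·θ̇² = 14.921964 + -5.004102 − -0.817988 = 10.735850
step 4→5:
  ẍ = (ẋ'−ẋ)/dt = (0.444316492−0.110995793)/0.032838 = 10.150457
  θ̈ = (θ̇'−θ̇)/dt = (-2.952266582−-2.582582826)/0.032838 = -11.257804
  sinθ=-0.526468, cosθ=0.850195
  F = (M+m)·ẍ + m·l·cosθ·θ̈ − m·l·sinθ·θ̇² = 10.282463 + -3.768357 − -1.382484 = 7.896590
step 5→6:
  ẍ = (ẋ'−ẋ)/dt = (0.343154483−0.444316492)/0.032838 = -3.080639
  θ̈ = (θ̇'−θ̇)/dt = (-3.042853995−-2.952266582)/0.032838 = -2.758615
  sinθ=-0.596592, cosθ=0.802545
  F = (M+m)·ẍ + m·l·cosθ·θ̈ − m·l·sinθ·θ̇² = -3.120702 + -0.871646 − -2.047237 = -1.945112

F_0 = 4.450913 N
F_1 = 1.234690 N
F_2 = -2.687903 N
F_3 = 10.735850 N
F_4 = 7.896590 N
F_5 = -1.945112 N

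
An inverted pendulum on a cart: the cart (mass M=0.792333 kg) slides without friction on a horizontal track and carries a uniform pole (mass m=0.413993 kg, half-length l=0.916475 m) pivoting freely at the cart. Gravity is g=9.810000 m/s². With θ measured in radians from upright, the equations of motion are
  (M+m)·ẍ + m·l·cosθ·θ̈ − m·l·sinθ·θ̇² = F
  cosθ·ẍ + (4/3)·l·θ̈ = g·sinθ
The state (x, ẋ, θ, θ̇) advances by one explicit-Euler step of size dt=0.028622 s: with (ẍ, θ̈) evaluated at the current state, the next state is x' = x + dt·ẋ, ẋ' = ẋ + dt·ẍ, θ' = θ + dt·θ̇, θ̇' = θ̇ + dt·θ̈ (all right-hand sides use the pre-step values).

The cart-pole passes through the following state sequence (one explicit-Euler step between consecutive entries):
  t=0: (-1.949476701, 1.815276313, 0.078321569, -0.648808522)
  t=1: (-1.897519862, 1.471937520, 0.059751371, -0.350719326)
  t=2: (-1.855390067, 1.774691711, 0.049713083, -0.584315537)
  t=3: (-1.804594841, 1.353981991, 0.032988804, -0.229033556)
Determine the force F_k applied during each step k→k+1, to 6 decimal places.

F_0 = -10.543764 N
F_1 = 9.666303 N
F_2 = -13.034198 N

step 0→1:
  ẍ = (ẋ'−ẋ)/dt = (1.471937520−1.815276313)/0.028622 = -11.995625
  θ̈ = (θ̇'−θ̇)/dt = (-0.350719326−-0.648808522)/0.028622 = 10.414688
  sinθ=0.078242, cosθ=0.996934
  F = (M+m)·ẍ + m·l·cosθ·θ̈ − m·l·sinθ·θ̇² = -14.470635 + 3.939367 − 0.012496 = -10.543764
step 1→2:
  ẍ = (ẋ'−ẋ)/dt = (1.774691711−1.471937520)/0.028622 = 10.577674
  θ̈ = (θ̇'−θ̇)/dt = (-0.584315537−-0.350719326)/0.028622 = -8.161422
  sinθ=0.059716, cosθ=0.998215
  F = (M+m)·ẍ + m·l·cosθ·θ̈ − m·l·sinθ·θ̇² = 12.760123 + -3.091033 − 0.002787 = 9.666303
step 2→3:
  ẍ = (ẋ'−ẋ)/dt = (1.353981991−1.774691711)/0.028622 = -14.698823
  θ̈ = (θ̇'−θ̇)/dt = (-0.229033556−-0.584315537)/0.028622 = 12.412899
  sinθ=0.049693, cosθ=0.998765
  F = (M+m)·ẍ + m·l·cosθ·θ̈ − m·l·sinθ·θ̇² = -17.731573 + 4.703812 − 0.006437 = -13.034198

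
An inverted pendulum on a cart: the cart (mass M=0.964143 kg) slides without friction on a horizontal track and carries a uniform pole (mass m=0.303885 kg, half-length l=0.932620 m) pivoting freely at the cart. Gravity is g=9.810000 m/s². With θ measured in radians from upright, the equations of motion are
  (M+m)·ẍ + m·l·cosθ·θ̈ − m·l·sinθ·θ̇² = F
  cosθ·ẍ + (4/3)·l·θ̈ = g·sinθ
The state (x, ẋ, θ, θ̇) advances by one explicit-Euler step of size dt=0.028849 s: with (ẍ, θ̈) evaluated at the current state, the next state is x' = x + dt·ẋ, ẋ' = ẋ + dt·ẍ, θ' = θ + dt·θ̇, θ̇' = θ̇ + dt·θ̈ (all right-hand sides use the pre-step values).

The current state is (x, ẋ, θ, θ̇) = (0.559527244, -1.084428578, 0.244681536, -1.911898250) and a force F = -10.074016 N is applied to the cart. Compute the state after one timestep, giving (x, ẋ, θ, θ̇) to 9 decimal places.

sinθ=0.242247359, cosθ=0.970214521
temp = (F + m·l·θ̇²·sinθ)/(M+m) = (-10.074016 + 0.250958893)/1.268028 = -7.746719400
θ̈ = (g·sinθ − cosθ·temp)/(l·(4/3 − m·cos²θ/(M+m))) = 9.575427235
ẍ = temp − m·l·θ̈·cosθ/(M+m) = -9.823119664
Euler: x'=0.559527244+0.028849·-1.084428578=0.528242564, ẋ'=-1.084428578+0.028849·-9.823119664=-1.367815757
       θ'=0.244681536+0.028849·-1.911898250=0.189525183, θ̇'=-1.911898250+0.028849·9.575427235=-1.635656750

(0.528242564, -1.367815757, 0.189525183, -1.635656750)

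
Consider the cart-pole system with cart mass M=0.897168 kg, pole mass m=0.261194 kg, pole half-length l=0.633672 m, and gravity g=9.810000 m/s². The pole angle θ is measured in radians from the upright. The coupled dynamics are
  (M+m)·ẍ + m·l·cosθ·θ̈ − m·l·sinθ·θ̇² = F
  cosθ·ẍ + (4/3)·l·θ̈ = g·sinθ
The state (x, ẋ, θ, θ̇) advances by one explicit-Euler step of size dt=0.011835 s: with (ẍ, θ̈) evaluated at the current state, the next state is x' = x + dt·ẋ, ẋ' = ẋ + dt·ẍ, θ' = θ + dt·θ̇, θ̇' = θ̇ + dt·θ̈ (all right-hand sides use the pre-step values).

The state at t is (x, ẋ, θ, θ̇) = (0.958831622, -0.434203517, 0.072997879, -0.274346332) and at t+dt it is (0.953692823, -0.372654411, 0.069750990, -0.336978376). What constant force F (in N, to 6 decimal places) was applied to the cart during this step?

ẍ = (ẋ'−ẋ)/dt = (-0.372654411−-0.434203517)/0.011835 = 5.200600
θ̈ = (θ̇'−θ̇)/dt = (-0.336978376−-0.274346332)/0.011835 = -5.292103
sinθ=0.072933, cosθ=0.997337
F = (M+m)·ẍ + m·l·cosθ·θ̈ − m·l·sinθ·θ̇² = 6.024178 + -0.873570 − 0.000909 = 5.149699

F = 5.149699 N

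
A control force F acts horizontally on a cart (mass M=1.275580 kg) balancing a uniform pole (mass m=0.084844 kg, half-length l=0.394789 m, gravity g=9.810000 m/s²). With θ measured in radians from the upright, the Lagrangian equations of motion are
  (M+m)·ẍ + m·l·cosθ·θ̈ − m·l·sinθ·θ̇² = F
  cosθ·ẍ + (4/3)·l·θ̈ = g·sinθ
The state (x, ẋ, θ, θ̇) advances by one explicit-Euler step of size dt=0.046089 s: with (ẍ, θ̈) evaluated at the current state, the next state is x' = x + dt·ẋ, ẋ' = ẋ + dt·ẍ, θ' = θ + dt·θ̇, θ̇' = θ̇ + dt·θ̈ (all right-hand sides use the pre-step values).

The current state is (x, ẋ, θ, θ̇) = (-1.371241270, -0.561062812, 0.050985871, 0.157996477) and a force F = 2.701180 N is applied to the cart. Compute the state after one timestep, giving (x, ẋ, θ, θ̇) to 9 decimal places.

(-1.397100094, -0.466200480, 0.058267771, 0.021790848)

sinθ=0.050963784, cosθ=0.998700502
temp = (F + m·l·θ̇²·sinθ)/(M+m) = (2.701180 + 0.000042613)/1.360424 = 1.985574066
θ̈ = (g·sinθ − cosθ·temp)/(l·(4/3 − m·cos²θ/(M+m))) = -2.955274123
ẍ = temp − m·l·θ̈·cosθ/(M+m) = 2.058242355
Euler: x'=-1.371241270+0.046089·-0.561062812=-1.397100094, ẋ'=-0.561062812+0.046089·2.058242355=-0.466200480
       θ'=0.050985871+0.046089·0.157996477=0.058267771, θ̇'=0.157996477+0.046089·-2.955274123=0.021790848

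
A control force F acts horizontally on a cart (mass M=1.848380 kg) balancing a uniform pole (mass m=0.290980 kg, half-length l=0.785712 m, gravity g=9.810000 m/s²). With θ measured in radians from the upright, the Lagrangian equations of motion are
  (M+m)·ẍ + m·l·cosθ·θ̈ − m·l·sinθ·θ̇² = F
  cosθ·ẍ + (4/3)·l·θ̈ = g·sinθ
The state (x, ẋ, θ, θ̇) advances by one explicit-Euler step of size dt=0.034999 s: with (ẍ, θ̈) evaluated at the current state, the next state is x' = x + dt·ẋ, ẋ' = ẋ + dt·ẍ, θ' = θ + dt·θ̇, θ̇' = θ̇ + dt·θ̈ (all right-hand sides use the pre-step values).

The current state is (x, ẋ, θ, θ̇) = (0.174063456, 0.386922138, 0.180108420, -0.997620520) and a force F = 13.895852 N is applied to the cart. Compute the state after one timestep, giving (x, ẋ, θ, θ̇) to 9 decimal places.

(0.187605344, 0.633047978, 0.145192699, -1.170050022)

sinθ=0.179136241, cosθ=0.983824277
temp = (F + m·l·θ̇²·sinθ)/(M+m) = (13.895852 + 0.040760615)/2.139360 = 6.514384028
θ̈ = (g·sinθ − cosθ·temp)/(l·(4/3 − m·cos²θ/(M+m))) = -4.926697961
ẍ = temp − m·l·θ̈·cosθ/(M+m) = 7.032367768
Euler: x'=0.174063456+0.034999·0.386922138=0.187605344, ẋ'=0.386922138+0.034999·7.032367768=0.633047978
       θ'=0.180108420+0.034999·-0.997620520=0.145192699, θ̇'=-0.997620520+0.034999·-4.926697961=-1.170050022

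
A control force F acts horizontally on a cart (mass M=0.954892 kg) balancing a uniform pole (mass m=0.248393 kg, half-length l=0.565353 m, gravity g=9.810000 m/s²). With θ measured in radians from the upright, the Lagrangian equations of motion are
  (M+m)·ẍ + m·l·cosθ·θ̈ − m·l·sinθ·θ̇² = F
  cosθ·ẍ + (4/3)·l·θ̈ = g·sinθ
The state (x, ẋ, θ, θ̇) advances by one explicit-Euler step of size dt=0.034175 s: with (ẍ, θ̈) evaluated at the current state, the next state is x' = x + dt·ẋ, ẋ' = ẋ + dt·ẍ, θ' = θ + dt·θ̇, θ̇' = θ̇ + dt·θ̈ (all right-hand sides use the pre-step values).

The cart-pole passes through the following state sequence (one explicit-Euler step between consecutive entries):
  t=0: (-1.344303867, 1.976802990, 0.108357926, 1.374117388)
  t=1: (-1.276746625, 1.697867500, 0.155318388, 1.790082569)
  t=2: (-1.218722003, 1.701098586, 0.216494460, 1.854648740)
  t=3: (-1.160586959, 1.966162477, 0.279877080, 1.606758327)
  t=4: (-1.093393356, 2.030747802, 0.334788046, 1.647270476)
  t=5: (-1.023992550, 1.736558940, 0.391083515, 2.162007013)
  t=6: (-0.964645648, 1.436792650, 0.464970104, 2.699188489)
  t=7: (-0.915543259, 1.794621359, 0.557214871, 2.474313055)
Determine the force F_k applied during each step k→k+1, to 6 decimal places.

step 0→1:
  ẍ = (ẋ'−ẋ)/dt = (1.697867500−1.976802990)/0.034175 = -8.161975
  θ̈ = (θ̇'−θ̇)/dt = (1.790082569−1.374117388)/0.034175 = 12.171622
  sinθ=0.108146, cosθ=0.994135
  F = (M+m)·ẍ + m·l·cosθ·θ̈ − m·l·sinθ·θ̇² = -9.821182 + 1.699233 − 0.028676 = -8.150625
step 1→2:
  ẍ = (ẋ'−ẋ)/dt = (1.701098586−1.697867500)/0.034175 = 0.094545
  θ̈ = (θ̇'−θ̇)/dt = (1.854648740−1.790082569)/0.034175 = 1.889281
  sinθ=0.154695, cosθ=0.987962
  F = (M+m)·ẍ + m·l·cosθ·θ̈ − m·l·sinθ·θ̇² = 0.113765 + 0.262117 − 0.069611 = 0.306271
step 2→3:
  ẍ = (ẋ'−ẋ)/dt = (1.966162477−1.701098586)/0.034175 = 7.756076
  θ̈ = (θ̇'−θ̇)/dt = (1.606758327−1.854648740)/0.034175 = -7.253560
  sinθ=0.214807, cosθ=0.976656
  F = (M+m)·ẍ + m·l·cosθ·θ̈ − m·l·sinθ·θ̇² = 9.332770 + -0.994837 − 0.103760 = 8.234172
step 3→4:
  ẍ = (ẋ'−ẋ)/dt = (2.030747802−1.966162477)/0.034175 = 1.889841
  θ̈ = (θ̇'−θ̇)/dt = (1.647270476−1.606758327)/0.034175 = 1.185432
  sinθ=0.276238, cosθ=0.961089
  F = (M+m)·ẍ + m·l·cosθ·θ̈ − m·l·sinθ·θ̇² = 2.274018 + 0.159992 − 0.100148 = 2.333862
step 4→5:
  ẍ = (ẋ'−ẋ)/dt = (1.736558940−2.030747802)/0.034175 = -8.608306
  θ̈ = (θ̇'−θ̇)/dt = (2.162007013−1.647270476)/0.034175 = 15.061786
  sinθ=0.328569, cosθ=0.944480
  F = (M+m)·ẍ + m·l·cosθ·θ̈ − m·l·sinθ·θ̇² = -10.358246 + 1.997691 − 0.125203 = -8.485758
step 5→6:
  ẍ = (ẋ'−ẋ)/dt = (1.436792650−1.736558940)/0.034175 = -8.771508
  θ̈ = (θ̇'−θ̇)/dt = (2.699188489−2.162007013)/0.034175 = 15.718551
  sinθ=0.381190, cosθ=0.924497
  F = (M+m)·ẍ + m·l·cosθ·θ̈ − m·l·sinθ·θ̇² = -10.554624 + 2.040689 − 0.250216 = -8.764151
step 6→7:
  ẍ = (ẋ'−ẋ)/dt = (1.794621359−1.436792650)/0.034175 = 10.470482
  θ̈ = (θ̇'−θ̇)/dt = (2.474313055−2.699188489)/0.034175 = -6.580115
  sinθ=0.448396, cosθ=0.893835
  F = (M+m)·ẍ + m·l·cosθ·θ̈ − m·l·sinθ·θ̇² = 12.598973 + -0.825943 − 0.458762 = 11.314269

F_0 = -8.150625 N
F_1 = 0.306271 N
F_2 = 8.234172 N
F_3 = 2.333862 N
F_4 = -8.485758 N
F_5 = -8.764151 N
F_6 = 11.314269 N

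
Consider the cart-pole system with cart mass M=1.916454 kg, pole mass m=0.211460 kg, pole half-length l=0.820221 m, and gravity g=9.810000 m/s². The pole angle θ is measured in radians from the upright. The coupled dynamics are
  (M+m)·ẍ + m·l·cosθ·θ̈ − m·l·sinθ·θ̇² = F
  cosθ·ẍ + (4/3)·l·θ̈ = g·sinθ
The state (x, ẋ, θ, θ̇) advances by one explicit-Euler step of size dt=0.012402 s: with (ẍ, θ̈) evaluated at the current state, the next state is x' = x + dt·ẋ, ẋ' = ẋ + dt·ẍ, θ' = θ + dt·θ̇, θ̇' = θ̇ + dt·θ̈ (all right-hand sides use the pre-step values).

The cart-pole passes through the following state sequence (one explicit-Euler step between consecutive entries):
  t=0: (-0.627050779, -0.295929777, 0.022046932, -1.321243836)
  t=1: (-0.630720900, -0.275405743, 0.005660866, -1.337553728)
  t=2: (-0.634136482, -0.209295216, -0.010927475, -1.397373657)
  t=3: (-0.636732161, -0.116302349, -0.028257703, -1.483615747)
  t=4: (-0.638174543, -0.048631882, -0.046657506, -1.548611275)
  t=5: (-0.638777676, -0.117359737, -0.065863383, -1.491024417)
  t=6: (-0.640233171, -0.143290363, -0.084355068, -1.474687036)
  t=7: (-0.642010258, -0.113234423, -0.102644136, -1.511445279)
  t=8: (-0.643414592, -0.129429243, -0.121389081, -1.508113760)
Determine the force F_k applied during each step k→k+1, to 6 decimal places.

F_0 = 3.286763 N
F_1 = 10.504797 N
F_2 = 14.753221 N
F_3 = 10.712960 N
F_4 = -10.968323 N
F_5 = -4.195769 N
F_6 = 4.676485 N
F_7 = -2.691734 N

step 0→1:
  ẍ = (ẋ'−ẋ)/dt = (-0.275405743−-0.295929777)/0.012402 = 1.654897
  θ̈ = (θ̇'−θ̇)/dt = (-1.337553728−-1.321243836)/0.012402 = -1.315102
  sinθ=0.022045, cosθ=0.999757
  F = (M+m)·ẍ + m·l·cosθ·θ̈ − m·l·sinθ·θ̇² = 3.521479 + -0.228041 − 0.006675 = 3.286763
step 1→2:
  ẍ = (ẋ'−ẋ)/dt = (-0.209295216−-0.275405743)/0.012402 = 5.330634
  θ̈ = (θ̇'−θ̇)/dt = (-1.397373657−-1.337553728)/0.012402 = -4.823410
  sinθ=0.005661, cosθ=0.999984
  F = (M+m)·ẍ + m·l·cosθ·θ̈ − m·l·sinθ·θ̇² = 11.343131 + -0.836578 − 0.001757 = 10.504797
step 2→3:
  ẍ = (ẋ'−ẋ)/dt = (-0.116302349−-0.209295216)/0.012402 = 7.498215
  θ̈ = (θ̇'−θ̇)/dt = (-1.483615747−-1.397373657)/0.012402 = -6.953886
  sinθ=-0.010927, cosθ=0.999940
  F = (M+m)·ẍ + m·l·cosθ·θ̈ − m·l·sinθ·θ̇² = 15.955557 + -1.206037 − -0.003701 = 14.753221
step 3→4:
  ẍ = (ẋ'−ẋ)/dt = (-0.048631882−-0.116302349)/0.012402 = 5.456416
  θ̈ = (θ̇'−θ̇)/dt = (-1.548611275−-1.483615747)/0.012402 = -5.240730
  sinθ=-0.028254, cosθ=0.999601
  F = (M+m)·ẍ + m·l·cosθ·θ̈ − m·l·sinθ·θ̇² = 11.610783 + -0.908610 − -0.010787 = 10.712960
step 4→5:
  ẍ = (ẋ'−ẋ)/dt = (-0.117359737−-0.048631882)/0.012402 = -5.541675
  θ̈ = (θ̇'−θ̇)/dt = (-1.491024417−-1.548611275)/0.012402 = 4.643352
  sinθ=-0.046641, cosθ=0.998912
  F = (M+m)·ẍ + m·l·cosθ·θ̈ − m·l·sinθ·θ̇² = -11.792208 + 0.804485 − -0.019400 = -10.968323
step 5→6:
  ẍ = (ẋ'−ẋ)/dt = (-0.143290363−-0.117359737)/0.012402 = -2.090842
  θ̈ = (θ̇'−θ̇)/dt = (-1.474687036−-1.491024417)/0.012402 = 1.317318
  sinθ=-0.065816, cosθ=0.997832
  F = (M+m)·ẍ + m·l·cosθ·θ̈ − m·l·sinθ·θ̇² = -4.449133 + 0.227985 − -0.025378 = -4.195769
step 6→7:
  ẍ = (ẋ'−ẋ)/dt = (-0.113234423−-0.143290363)/0.012402 = 2.423475
  θ̈ = (θ̇'−θ̇)/dt = (-1.511445279−-1.474687036)/0.012402 = -2.963896
  sinθ=-0.084255, cosθ=0.996444
  F = (M+m)·ẍ + m·l·cosθ·θ̈ − m·l·sinθ·θ̇² = 5.156947 + -0.512242 − -0.031780 = 4.676485
step 7→8:
  ẍ = (ẋ'−ẋ)/dt = (-0.129429243−-0.113234423)/0.012402 = -1.305823
  θ̈ = (θ̇'−θ̇)/dt = (-1.508113760−-1.511445279)/0.012402 = 0.268628
  sinθ=-0.102464, cosθ=0.994737
  F = (M+m)·ẍ + m·l·cosθ·θ̈ − m·l·sinθ·θ̇² = -2.778680 + 0.046347 − -0.040599 = -2.691734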